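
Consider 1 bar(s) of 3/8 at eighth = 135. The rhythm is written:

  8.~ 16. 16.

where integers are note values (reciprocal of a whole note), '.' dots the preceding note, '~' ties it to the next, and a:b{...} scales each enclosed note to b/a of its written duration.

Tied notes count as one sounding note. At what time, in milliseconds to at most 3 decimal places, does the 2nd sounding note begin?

note 2 onset = 9/4b = 1000.0ms

1. 0.0ms @ 0 + 1000.0ms (9/4)
2. 1000.0ms @ 9/4 + 333.333ms (3/4)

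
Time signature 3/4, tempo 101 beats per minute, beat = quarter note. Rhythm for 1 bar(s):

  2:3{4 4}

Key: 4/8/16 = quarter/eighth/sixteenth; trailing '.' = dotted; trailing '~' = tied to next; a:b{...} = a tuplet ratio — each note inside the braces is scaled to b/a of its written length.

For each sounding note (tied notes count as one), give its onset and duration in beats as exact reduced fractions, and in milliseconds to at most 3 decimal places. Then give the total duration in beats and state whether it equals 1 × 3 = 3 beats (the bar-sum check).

1) 0.0ms=0b +891.089ms=3/2b
2) 891.089ms=3/2b +891.089ms=3/2b
Σ=3b of 3 (101bpm 3/4) — PASS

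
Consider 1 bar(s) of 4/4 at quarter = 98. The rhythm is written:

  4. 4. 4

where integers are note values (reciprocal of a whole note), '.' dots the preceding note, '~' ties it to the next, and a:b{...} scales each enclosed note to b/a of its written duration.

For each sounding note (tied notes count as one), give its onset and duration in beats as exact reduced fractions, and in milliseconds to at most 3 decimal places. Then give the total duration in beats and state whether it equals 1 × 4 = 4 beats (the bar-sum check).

1) 0.0ms=0b +918.367ms=3/2b
2) 918.367ms=3/2b +918.367ms=3/2b
3) 1836.735ms=3b +612.245ms=1b
Σ=4b of 4 (98bpm 4/4) — PASS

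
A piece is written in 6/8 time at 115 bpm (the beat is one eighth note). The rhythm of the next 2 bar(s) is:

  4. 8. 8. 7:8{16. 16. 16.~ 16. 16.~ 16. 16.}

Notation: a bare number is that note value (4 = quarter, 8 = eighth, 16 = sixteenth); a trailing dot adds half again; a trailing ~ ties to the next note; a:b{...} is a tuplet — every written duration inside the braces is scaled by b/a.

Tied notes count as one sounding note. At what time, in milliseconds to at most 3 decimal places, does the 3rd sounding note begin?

note 3 onset = 9/2b = 2347.826ms

1. 0.0ms @ 0 + 1565.217ms (3)
2. 1565.217ms @ 3 + 782.609ms (3/2)
3. 2347.826ms @ 9/2 + 782.609ms (3/2)
4. 3130.435ms @ 6 + 447.205ms (6/7)
5. 3577.64ms @ 48/7 + 447.205ms (6/7)
6. 4024.845ms @ 54/7 + 894.41ms (12/7)
7. 4919.255ms @ 66/7 + 894.41ms (12/7)
8. 5813.665ms @ 78/7 + 447.205ms (6/7)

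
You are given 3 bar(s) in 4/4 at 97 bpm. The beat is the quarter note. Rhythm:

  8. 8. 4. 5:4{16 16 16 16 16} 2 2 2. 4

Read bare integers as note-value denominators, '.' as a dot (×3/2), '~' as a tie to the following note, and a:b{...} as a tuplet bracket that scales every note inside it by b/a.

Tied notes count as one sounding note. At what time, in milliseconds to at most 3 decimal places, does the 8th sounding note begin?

note 8 onset = 19/5b = 2350.515ms

1. 0.0ms @ 0 + 463.918ms (3/4)
2. 463.918ms @ 3/4 + 463.918ms (3/4)
3. 927.835ms @ 3/2 + 927.835ms (3/2)
4. 1855.67ms @ 3 + 123.711ms (1/5)
5. 1979.381ms @ 16/5 + 123.711ms (1/5)
6. 2103.093ms @ 17/5 + 123.711ms (1/5)
7. 2226.804ms @ 18/5 + 123.711ms (1/5)
8. 2350.515ms @ 19/5 + 123.711ms (1/5)
9. 2474.227ms @ 4 + 1237.113ms (2)
10. 3711.34ms @ 6 + 1237.113ms (2)
11. 4948.454ms @ 8 + 1855.67ms (3)
12. 6804.124ms @ 11 + 618.557ms (1)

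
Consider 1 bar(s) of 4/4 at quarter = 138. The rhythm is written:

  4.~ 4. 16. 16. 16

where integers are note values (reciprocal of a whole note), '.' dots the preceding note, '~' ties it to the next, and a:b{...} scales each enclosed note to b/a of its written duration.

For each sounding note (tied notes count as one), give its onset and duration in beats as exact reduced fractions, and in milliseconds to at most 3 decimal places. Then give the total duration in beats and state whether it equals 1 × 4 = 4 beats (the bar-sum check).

1) 0.0ms=0b +1304.348ms=3b
2) 1304.348ms=3b +163.043ms=3/8b
3) 1467.391ms=27/8b +163.043ms=3/8b
4) 1630.435ms=15/4b +108.696ms=1/4b
Σ=4b of 4 (138bpm 4/4) — PASS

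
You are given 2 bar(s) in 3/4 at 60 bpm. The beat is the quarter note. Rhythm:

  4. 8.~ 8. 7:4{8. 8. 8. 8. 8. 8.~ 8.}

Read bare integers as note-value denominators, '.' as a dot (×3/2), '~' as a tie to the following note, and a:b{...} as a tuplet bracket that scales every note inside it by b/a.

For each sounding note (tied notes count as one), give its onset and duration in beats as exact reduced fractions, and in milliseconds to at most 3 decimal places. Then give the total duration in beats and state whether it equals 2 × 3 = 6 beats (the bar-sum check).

1) 0.0ms=0b +1500.0ms=3/2b
2) 1500.0ms=3/2b +1500.0ms=3/2b
3) 3000.0ms=3b +428.571ms=3/7b
4) 3428.571ms=24/7b +428.571ms=3/7b
5) 3857.143ms=27/7b +428.571ms=3/7b
6) 4285.714ms=30/7b +428.571ms=3/7b
7) 4714.286ms=33/7b +428.571ms=3/7b
8) 5142.857ms=36/7b +857.143ms=6/7b
Σ=6b of 6 (60bpm 3/4) — PASS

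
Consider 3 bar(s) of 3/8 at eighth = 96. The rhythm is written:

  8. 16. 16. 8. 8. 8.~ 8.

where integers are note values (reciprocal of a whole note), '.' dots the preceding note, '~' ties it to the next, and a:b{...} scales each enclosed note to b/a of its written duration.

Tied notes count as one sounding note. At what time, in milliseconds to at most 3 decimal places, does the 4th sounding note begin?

note 4 onset = 3b = 1875.0ms

1. 0.0ms @ 0 + 937.5ms (3/2)
2. 937.5ms @ 3/2 + 468.75ms (3/4)
3. 1406.25ms @ 9/4 + 468.75ms (3/4)
4. 1875.0ms @ 3 + 937.5ms (3/2)
5. 2812.5ms @ 9/2 + 937.5ms (3/2)
6. 3750.0ms @ 6 + 1875.0ms (3)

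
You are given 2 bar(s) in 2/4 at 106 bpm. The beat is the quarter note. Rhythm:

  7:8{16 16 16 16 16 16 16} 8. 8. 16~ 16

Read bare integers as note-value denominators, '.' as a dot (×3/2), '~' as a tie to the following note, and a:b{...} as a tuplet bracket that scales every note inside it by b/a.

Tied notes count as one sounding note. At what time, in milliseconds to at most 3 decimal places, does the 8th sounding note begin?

1. 0.0ms @ 0 + 161.725ms (2/7)
2. 161.725ms @ 2/7 + 161.725ms (2/7)
3. 323.45ms @ 4/7 + 161.725ms (2/7)
4. 485.175ms @ 6/7 + 161.725ms (2/7)
5. 646.9ms @ 8/7 + 161.725ms (2/7)
6. 808.625ms @ 10/7 + 161.725ms (2/7)
7. 970.35ms @ 12/7 + 161.725ms (2/7)
8. 1132.075ms @ 2 + 424.528ms (3/4)
9. 1556.604ms @ 11/4 + 424.528ms (3/4)
10. 1981.132ms @ 7/2 + 283.019ms (1/2)

note 8 onset = 2b = 1132.075ms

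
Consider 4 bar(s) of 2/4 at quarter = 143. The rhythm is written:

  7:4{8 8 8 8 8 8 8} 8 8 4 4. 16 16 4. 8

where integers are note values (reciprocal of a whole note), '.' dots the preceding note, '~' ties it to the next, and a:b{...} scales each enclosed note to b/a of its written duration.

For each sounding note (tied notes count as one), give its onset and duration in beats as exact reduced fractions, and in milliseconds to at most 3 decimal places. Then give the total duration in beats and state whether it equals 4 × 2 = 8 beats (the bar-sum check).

1) 0.0ms=0b +119.88ms=2/7b
2) 119.88ms=2/7b +119.88ms=2/7b
3) 239.76ms=4/7b +119.88ms=2/7b
4) 359.64ms=6/7b +119.88ms=2/7b
5) 479.52ms=8/7b +119.88ms=2/7b
6) 599.401ms=10/7b +119.88ms=2/7b
7) 719.281ms=12/7b +119.88ms=2/7b
8) 839.161ms=2b +209.79ms=1/2b
9) 1048.951ms=5/2b +209.79ms=1/2b
10) 1258.741ms=3b +419.58ms=1b
11) 1678.322ms=4b +629.371ms=3/2b
12) 2307.692ms=11/2b +104.895ms=1/4b
13) 2412.587ms=23/4b +104.895ms=1/4b
14) 2517.483ms=6b +629.371ms=3/2b
15) 3146.853ms=15/2b +209.79ms=1/2b
Σ=8b of 8 (143bpm 2/4) — PASS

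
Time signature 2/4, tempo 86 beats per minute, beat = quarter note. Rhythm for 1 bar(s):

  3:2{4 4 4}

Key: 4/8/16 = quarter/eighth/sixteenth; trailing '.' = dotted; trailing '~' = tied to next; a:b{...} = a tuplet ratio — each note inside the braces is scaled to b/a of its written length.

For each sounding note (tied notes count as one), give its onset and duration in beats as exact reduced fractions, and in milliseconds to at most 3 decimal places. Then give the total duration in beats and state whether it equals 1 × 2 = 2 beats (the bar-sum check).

1) 0.0ms=0b +465.116ms=2/3b
2) 465.116ms=2/3b +465.116ms=2/3b
3) 930.233ms=4/3b +465.116ms=2/3b
Σ=2b of 2 (86bpm 2/4) — PASS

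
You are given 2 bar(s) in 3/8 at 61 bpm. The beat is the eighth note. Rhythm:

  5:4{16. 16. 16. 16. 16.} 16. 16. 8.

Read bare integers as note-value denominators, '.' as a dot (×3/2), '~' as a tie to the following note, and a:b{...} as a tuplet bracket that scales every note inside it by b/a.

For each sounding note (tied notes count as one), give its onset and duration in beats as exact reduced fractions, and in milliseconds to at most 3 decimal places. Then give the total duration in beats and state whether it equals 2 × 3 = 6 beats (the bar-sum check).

1) 0.0ms=0b +590.164ms=3/5b
2) 590.164ms=3/5b +590.164ms=3/5b
3) 1180.328ms=6/5b +590.164ms=3/5b
4) 1770.492ms=9/5b +590.164ms=3/5b
5) 2360.656ms=12/5b +590.164ms=3/5b
6) 2950.82ms=3b +737.705ms=3/4b
7) 3688.525ms=15/4b +737.705ms=3/4b
8) 4426.23ms=9/2b +1475.41ms=3/2b
Σ=6b of 6 (61bpm 3/8) — PASS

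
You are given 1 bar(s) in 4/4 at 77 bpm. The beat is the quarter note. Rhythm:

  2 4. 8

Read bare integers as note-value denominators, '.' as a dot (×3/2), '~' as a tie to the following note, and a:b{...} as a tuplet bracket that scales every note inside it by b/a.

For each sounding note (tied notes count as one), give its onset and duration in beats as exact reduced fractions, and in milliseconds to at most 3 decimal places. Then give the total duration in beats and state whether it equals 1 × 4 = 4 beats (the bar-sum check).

1) 0.0ms=0b +1558.442ms=2b
2) 1558.442ms=2b +1168.831ms=3/2b
3) 2727.273ms=7/2b +389.61ms=1/2b
Σ=4b of 4 (77bpm 4/4) — PASS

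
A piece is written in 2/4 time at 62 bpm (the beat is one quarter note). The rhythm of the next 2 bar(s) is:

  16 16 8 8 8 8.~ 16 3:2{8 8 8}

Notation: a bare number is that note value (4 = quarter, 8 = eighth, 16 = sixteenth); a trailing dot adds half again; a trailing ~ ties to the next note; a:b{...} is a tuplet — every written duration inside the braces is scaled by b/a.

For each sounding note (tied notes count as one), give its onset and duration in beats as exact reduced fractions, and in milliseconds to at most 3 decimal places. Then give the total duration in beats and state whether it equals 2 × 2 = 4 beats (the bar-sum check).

1) 0.0ms=0b +241.935ms=1/4b
2) 241.935ms=1/4b +241.935ms=1/4b
3) 483.871ms=1/2b +483.871ms=1/2b
4) 967.742ms=1b +483.871ms=1/2b
5) 1451.613ms=3/2b +483.871ms=1/2b
6) 1935.484ms=2b +967.742ms=1b
7) 2903.226ms=3b +322.581ms=1/3b
8) 3225.806ms=10/3b +322.581ms=1/3b
9) 3548.387ms=11/3b +322.581ms=1/3b
Σ=4b of 4 (62bpm 2/4) — PASS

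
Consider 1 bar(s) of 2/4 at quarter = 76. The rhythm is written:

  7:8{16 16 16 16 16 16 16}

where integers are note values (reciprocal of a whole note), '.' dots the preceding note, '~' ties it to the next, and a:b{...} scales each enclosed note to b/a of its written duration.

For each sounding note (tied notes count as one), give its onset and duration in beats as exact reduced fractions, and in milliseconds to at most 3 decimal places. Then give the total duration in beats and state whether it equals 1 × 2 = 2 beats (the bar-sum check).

1) 0.0ms=0b +225.564ms=2/7b
2) 225.564ms=2/7b +225.564ms=2/7b
3) 451.128ms=4/7b +225.564ms=2/7b
4) 676.692ms=6/7b +225.564ms=2/7b
5) 902.256ms=8/7b +225.564ms=2/7b
6) 1127.82ms=10/7b +225.564ms=2/7b
7) 1353.383ms=12/7b +225.564ms=2/7b
Σ=2b of 2 (76bpm 2/4) — PASS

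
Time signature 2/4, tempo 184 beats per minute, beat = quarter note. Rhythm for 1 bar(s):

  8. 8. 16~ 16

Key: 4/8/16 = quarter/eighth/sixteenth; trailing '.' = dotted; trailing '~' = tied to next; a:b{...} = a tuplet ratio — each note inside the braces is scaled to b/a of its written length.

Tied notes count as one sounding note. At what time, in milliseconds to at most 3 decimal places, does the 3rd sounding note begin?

note 3 onset = 3/2b = 489.13ms

1. 0.0ms @ 0 + 244.565ms (3/4)
2. 244.565ms @ 3/4 + 244.565ms (3/4)
3. 489.13ms @ 3/2 + 163.043ms (1/2)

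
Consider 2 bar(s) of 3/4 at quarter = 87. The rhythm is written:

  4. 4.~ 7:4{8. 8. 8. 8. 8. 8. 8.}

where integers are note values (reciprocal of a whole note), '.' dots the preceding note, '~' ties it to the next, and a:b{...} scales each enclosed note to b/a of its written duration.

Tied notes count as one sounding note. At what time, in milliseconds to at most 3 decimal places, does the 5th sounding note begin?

note 5 onset = 30/7b = 2955.665ms

1. 0.0ms @ 0 + 1034.483ms (3/2)
2. 1034.483ms @ 3/2 + 1330.049ms (27/14)
3. 2364.532ms @ 24/7 + 295.567ms (3/7)
4. 2660.099ms @ 27/7 + 295.567ms (3/7)
5. 2955.665ms @ 30/7 + 295.567ms (3/7)
6. 3251.232ms @ 33/7 + 295.567ms (3/7)
7. 3546.798ms @ 36/7 + 295.567ms (3/7)
8. 3842.365ms @ 39/7 + 295.567ms (3/7)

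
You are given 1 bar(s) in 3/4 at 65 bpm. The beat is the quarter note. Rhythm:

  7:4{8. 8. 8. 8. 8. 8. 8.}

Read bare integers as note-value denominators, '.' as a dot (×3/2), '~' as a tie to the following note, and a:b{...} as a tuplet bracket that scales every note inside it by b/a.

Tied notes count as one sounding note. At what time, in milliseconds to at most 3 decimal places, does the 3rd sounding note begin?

1. 0.0ms @ 0 + 395.604ms (3/7)
2. 395.604ms @ 3/7 + 395.604ms (3/7)
3. 791.209ms @ 6/7 + 395.604ms (3/7)
4. 1186.813ms @ 9/7 + 395.604ms (3/7)
5. 1582.418ms @ 12/7 + 395.604ms (3/7)
6. 1978.022ms @ 15/7 + 395.604ms (3/7)
7. 2373.626ms @ 18/7 + 395.604ms (3/7)

note 3 onset = 6/7b = 791.209ms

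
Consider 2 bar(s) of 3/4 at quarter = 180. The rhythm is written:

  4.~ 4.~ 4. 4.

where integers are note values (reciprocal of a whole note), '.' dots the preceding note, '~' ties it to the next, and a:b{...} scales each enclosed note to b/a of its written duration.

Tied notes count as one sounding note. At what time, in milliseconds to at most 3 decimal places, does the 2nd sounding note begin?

1. 0.0ms @ 0 + 1500.0ms (9/2)
2. 1500.0ms @ 9/2 + 500.0ms (3/2)

note 2 onset = 9/2b = 1500.0ms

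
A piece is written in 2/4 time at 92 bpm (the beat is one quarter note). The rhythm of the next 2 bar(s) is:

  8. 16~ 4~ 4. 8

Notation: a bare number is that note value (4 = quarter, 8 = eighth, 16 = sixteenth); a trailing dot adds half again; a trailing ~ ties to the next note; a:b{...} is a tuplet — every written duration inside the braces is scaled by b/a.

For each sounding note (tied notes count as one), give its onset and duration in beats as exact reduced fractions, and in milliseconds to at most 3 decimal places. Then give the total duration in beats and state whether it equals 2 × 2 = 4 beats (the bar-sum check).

1) 0.0ms=0b +489.13ms=3/4b
2) 489.13ms=3/4b +1793.478ms=11/4b
3) 2282.609ms=7/2b +326.087ms=1/2b
Σ=4b of 4 (92bpm 2/4) — PASS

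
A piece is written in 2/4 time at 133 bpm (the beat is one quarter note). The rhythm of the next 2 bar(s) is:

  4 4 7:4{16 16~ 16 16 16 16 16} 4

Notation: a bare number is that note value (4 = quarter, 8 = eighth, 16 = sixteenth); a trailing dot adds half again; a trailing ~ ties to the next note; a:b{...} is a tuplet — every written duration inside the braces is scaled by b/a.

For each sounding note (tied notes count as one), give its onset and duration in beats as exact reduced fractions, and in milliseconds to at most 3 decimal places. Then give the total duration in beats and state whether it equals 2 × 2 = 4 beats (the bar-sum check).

1) 0.0ms=0b +451.128ms=1b
2) 451.128ms=1b +451.128ms=1b
3) 902.256ms=2b +64.447ms=1/7b
4) 966.702ms=15/7b +128.894ms=2/7b
5) 1095.596ms=17/7b +64.447ms=1/7b
6) 1160.043ms=18/7b +64.447ms=1/7b
7) 1224.49ms=19/7b +64.447ms=1/7b
8) 1288.937ms=20/7b +64.447ms=1/7b
9) 1353.383ms=3b +451.128ms=1b
Σ=4b of 4 (133bpm 2/4) — PASS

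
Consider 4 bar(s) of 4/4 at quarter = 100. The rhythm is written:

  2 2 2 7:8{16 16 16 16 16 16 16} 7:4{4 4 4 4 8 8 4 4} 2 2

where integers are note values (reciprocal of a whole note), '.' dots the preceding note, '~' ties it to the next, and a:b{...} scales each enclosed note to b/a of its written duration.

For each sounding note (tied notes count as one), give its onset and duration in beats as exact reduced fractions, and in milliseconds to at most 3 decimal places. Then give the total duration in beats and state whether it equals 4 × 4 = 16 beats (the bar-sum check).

1) 0.0ms=0b +1200.0ms=2b
2) 1200.0ms=2b +1200.0ms=2b
3) 2400.0ms=4b +1200.0ms=2b
4) 3600.0ms=6b +171.429ms=2/7b
5) 3771.429ms=44/7b +171.429ms=2/7b
6) 3942.857ms=46/7b +171.429ms=2/7b
7) 4114.286ms=48/7b +171.429ms=2/7b
8) 4285.714ms=50/7b +171.429ms=2/7b
9) 4457.143ms=52/7b +171.429ms=2/7b
10) 4628.571ms=54/7b +171.429ms=2/7b
11) 4800.0ms=8b +342.857ms=4/7b
12) 5142.857ms=60/7b +342.857ms=4/7b
13) 5485.714ms=64/7b +342.857ms=4/7b
14) 5828.571ms=68/7b +342.857ms=4/7b
15) 6171.429ms=72/7b +171.429ms=2/7b
16) 6342.857ms=74/7b +171.429ms=2/7b
17) 6514.286ms=76/7b +342.857ms=4/7b
18) 6857.143ms=80/7b +342.857ms=4/7b
19) 7200.0ms=12b +1200.0ms=2b
20) 8400.0ms=14b +1200.0ms=2b
Σ=16b of 16 (100bpm 4/4) — PASS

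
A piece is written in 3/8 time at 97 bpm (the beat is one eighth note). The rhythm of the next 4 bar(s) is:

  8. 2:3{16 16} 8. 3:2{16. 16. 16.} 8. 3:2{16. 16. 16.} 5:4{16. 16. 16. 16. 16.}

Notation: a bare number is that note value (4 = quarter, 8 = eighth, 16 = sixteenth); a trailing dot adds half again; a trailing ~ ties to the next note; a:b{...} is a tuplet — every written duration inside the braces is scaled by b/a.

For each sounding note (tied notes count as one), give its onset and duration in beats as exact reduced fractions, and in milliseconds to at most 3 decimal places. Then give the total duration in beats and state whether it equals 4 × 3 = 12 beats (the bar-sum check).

1) 0.0ms=0b +927.835ms=3/2b
2) 927.835ms=3/2b +463.918ms=3/4b
3) 1391.753ms=9/4b +463.918ms=3/4b
4) 1855.67ms=3b +927.835ms=3/2b
5) 2783.505ms=9/2b +309.278ms=1/2b
6) 3092.784ms=5b +309.278ms=1/2b
7) 3402.062ms=11/2b +309.278ms=1/2b
8) 3711.34ms=6b +927.835ms=3/2b
9) 4639.175ms=15/2b +309.278ms=1/2b
10) 4948.454ms=8b +309.278ms=1/2b
11) 5257.732ms=17/2b +309.278ms=1/2b
12) 5567.01ms=9b +371.134ms=3/5b
13) 5938.144ms=48/5b +371.134ms=3/5b
14) 6309.278ms=51/5b +371.134ms=3/5b
15) 6680.412ms=54/5b +371.134ms=3/5b
16) 7051.546ms=57/5b +371.134ms=3/5b
Σ=12b of 12 (97bpm 3/8) — PASS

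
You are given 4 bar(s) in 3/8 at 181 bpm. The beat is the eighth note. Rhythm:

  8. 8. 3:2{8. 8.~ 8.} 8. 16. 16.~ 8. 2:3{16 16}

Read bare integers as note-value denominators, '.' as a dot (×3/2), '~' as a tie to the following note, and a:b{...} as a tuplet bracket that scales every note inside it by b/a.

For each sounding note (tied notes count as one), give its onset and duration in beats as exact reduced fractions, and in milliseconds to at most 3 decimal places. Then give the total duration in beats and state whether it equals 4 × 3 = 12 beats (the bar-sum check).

1) 0.0ms=0b +497.238ms=3/2b
2) 497.238ms=3/2b +497.238ms=3/2b
3) 994.475ms=3b +331.492ms=1b
4) 1325.967ms=4b +662.983ms=2b
5) 1988.95ms=6b +497.238ms=3/2b
6) 2486.188ms=15/2b +248.619ms=3/4b
7) 2734.807ms=33/4b +745.856ms=9/4b
8) 3480.663ms=21/2b +248.619ms=3/4b
9) 3729.282ms=45/4b +248.619ms=3/4b
Σ=12b of 12 (181bpm 3/8) — PASS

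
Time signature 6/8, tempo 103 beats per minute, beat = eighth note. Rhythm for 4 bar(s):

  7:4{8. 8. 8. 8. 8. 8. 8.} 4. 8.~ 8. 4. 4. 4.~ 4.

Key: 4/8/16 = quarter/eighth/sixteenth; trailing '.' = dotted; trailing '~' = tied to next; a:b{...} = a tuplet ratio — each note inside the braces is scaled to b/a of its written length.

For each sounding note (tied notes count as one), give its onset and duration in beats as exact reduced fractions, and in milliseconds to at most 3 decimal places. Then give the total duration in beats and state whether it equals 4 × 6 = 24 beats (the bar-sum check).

1) 0.0ms=0b +499.307ms=6/7b
2) 499.307ms=6/7b +499.307ms=6/7b
3) 998.613ms=12/7b +499.307ms=6/7b
4) 1497.92ms=18/7b +499.307ms=6/7b
5) 1997.226ms=24/7b +499.307ms=6/7b
6) 2496.533ms=30/7b +499.307ms=6/7b
7) 2995.839ms=36/7b +499.307ms=6/7b
8) 3495.146ms=6b +1747.573ms=3b
9) 5242.718ms=9b +1747.573ms=3b
10) 6990.291ms=12b +1747.573ms=3b
11) 8737.864ms=15b +1747.573ms=3b
12) 10485.437ms=18b +3495.146ms=6b
Σ=24b of 24 (103bpm 6/8) — PASS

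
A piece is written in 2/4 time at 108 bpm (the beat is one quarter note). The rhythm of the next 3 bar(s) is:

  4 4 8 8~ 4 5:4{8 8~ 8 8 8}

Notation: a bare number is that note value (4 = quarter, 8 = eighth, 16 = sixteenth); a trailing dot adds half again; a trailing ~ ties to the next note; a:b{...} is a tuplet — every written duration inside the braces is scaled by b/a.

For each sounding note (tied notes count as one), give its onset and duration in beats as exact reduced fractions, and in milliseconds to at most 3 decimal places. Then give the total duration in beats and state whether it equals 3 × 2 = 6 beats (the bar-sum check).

1) 0.0ms=0b +555.556ms=1b
2) 555.556ms=1b +555.556ms=1b
3) 1111.111ms=2b +277.778ms=1/2b
4) 1388.889ms=5/2b +833.333ms=3/2b
5) 2222.222ms=4b +222.222ms=2/5b
6) 2444.444ms=22/5b +444.444ms=4/5b
7) 2888.889ms=26/5b +222.222ms=2/5b
8) 3111.111ms=28/5b +222.222ms=2/5b
Σ=6b of 6 (108bpm 2/4) — PASS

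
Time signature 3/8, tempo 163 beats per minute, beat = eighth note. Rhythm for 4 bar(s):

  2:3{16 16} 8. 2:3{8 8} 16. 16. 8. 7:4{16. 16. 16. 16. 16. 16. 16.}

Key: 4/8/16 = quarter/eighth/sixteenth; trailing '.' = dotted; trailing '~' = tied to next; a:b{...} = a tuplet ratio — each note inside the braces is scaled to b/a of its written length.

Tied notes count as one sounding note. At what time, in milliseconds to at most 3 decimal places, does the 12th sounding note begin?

note 12 onset = 72/7b = 3786.152ms

1. 0.0ms @ 0 + 276.074ms (3/4)
2. 276.074ms @ 3/4 + 276.074ms (3/4)
3. 552.147ms @ 3/2 + 552.147ms (3/2)
4. 1104.294ms @ 3 + 552.147ms (3/2)
5. 1656.442ms @ 9/2 + 552.147ms (3/2)
6. 2208.589ms @ 6 + 276.074ms (3/4)
7. 2484.663ms @ 27/4 + 276.074ms (3/4)
8. 2760.736ms @ 15/2 + 552.147ms (3/2)
9. 3312.883ms @ 9 + 157.756ms (3/7)
10. 3470.64ms @ 66/7 + 157.756ms (3/7)
11. 3628.396ms @ 69/7 + 157.756ms (3/7)
12. 3786.152ms @ 72/7 + 157.756ms (3/7)
13. 3943.909ms @ 75/7 + 157.756ms (3/7)
14. 4101.665ms @ 78/7 + 157.756ms (3/7)
15. 4259.422ms @ 81/7 + 157.756ms (3/7)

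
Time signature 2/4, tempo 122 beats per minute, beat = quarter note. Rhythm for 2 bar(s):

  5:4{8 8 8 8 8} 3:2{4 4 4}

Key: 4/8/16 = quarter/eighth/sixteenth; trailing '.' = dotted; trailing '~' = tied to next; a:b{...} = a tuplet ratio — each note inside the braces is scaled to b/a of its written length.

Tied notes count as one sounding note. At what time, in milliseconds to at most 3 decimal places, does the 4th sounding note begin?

note 4 onset = 6/5b = 590.164ms

1. 0.0ms @ 0 + 196.721ms (2/5)
2. 196.721ms @ 2/5 + 196.721ms (2/5)
3. 393.443ms @ 4/5 + 196.721ms (2/5)
4. 590.164ms @ 6/5 + 196.721ms (2/5)
5. 786.885ms @ 8/5 + 196.721ms (2/5)
6. 983.607ms @ 2 + 327.869ms (2/3)
7. 1311.475ms @ 8/3 + 327.869ms (2/3)
8. 1639.344ms @ 10/3 + 327.869ms (2/3)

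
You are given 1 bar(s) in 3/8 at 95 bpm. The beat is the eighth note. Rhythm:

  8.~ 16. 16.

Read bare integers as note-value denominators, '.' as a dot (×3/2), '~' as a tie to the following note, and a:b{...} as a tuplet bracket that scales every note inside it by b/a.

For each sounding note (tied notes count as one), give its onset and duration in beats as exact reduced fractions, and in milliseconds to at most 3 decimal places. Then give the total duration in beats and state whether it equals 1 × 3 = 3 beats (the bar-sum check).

1) 0.0ms=0b +1421.053ms=9/4b
2) 1421.053ms=9/4b +473.684ms=3/4b
Σ=3b of 3 (95bpm 3/8) — PASS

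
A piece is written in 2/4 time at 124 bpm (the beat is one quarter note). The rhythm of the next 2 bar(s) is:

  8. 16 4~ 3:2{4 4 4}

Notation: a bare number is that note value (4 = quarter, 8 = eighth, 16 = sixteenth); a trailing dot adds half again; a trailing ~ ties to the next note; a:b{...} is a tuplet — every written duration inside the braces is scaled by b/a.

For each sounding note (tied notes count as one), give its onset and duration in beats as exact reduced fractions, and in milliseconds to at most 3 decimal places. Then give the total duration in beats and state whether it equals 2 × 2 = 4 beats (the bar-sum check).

1) 0.0ms=0b +362.903ms=3/4b
2) 362.903ms=3/4b +120.968ms=1/4b
3) 483.871ms=1b +806.452ms=5/3b
4) 1290.323ms=8/3b +322.581ms=2/3b
5) 1612.903ms=10/3b +322.581ms=2/3b
Σ=4b of 4 (124bpm 2/4) — PASS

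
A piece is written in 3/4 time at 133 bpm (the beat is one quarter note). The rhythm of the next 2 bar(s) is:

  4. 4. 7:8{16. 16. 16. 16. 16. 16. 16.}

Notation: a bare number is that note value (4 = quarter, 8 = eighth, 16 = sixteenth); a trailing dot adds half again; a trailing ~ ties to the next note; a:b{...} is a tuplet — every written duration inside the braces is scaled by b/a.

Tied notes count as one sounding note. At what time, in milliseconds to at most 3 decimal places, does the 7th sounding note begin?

1. 0.0ms @ 0 + 676.692ms (3/2)
2. 676.692ms @ 3/2 + 676.692ms (3/2)
3. 1353.383ms @ 3 + 193.34ms (3/7)
4. 1546.724ms @ 24/7 + 193.34ms (3/7)
5. 1740.064ms @ 27/7 + 193.34ms (3/7)
6. 1933.405ms @ 30/7 + 193.34ms (3/7)
7. 2126.745ms @ 33/7 + 193.34ms (3/7)
8. 2320.086ms @ 36/7 + 193.34ms (3/7)
9. 2513.426ms @ 39/7 + 193.34ms (3/7)

note 7 onset = 33/7b = 2126.745ms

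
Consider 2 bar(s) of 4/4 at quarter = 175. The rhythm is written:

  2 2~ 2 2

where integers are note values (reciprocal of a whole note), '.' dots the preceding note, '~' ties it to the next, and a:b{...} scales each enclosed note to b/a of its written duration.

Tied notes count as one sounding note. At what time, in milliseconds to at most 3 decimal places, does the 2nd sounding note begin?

note 2 onset = 2b = 685.714ms

1. 0.0ms @ 0 + 685.714ms (2)
2. 685.714ms @ 2 + 1371.429ms (4)
3. 2057.143ms @ 6 + 685.714ms (2)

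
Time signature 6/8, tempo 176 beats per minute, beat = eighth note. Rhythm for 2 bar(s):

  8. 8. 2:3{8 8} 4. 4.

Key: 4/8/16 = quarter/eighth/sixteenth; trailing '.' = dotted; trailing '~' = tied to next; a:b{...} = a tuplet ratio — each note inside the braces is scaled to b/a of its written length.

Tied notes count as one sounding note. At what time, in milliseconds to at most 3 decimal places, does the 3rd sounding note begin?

note 3 onset = 3b = 1022.727ms

1. 0.0ms @ 0 + 511.364ms (3/2)
2. 511.364ms @ 3/2 + 511.364ms (3/2)
3. 1022.727ms @ 3 + 511.364ms (3/2)
4. 1534.091ms @ 9/2 + 511.364ms (3/2)
5. 2045.455ms @ 6 + 1022.727ms (3)
6. 3068.182ms @ 9 + 1022.727ms (3)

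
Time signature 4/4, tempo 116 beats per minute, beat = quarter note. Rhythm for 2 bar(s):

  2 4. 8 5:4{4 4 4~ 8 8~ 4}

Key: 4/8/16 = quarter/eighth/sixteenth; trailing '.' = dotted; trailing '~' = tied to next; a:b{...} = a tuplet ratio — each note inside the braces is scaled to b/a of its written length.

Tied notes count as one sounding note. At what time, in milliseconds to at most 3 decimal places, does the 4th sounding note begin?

1. 0.0ms @ 0 + 1034.483ms (2)
2. 1034.483ms @ 2 + 775.862ms (3/2)
3. 1810.345ms @ 7/2 + 258.621ms (1/2)
4. 2068.966ms @ 4 + 413.793ms (4/5)
5. 2482.759ms @ 24/5 + 413.793ms (4/5)
6. 2896.552ms @ 28/5 + 620.69ms (6/5)
7. 3517.241ms @ 34/5 + 620.69ms (6/5)

note 4 onset = 4b = 2068.966ms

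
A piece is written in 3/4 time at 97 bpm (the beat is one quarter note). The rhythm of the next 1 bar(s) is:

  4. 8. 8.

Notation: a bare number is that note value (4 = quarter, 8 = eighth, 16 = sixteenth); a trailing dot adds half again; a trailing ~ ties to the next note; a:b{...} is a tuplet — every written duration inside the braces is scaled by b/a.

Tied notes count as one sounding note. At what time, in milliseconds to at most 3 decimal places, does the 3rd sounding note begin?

1. 0.0ms @ 0 + 927.835ms (3/2)
2. 927.835ms @ 3/2 + 463.918ms (3/4)
3. 1391.753ms @ 9/4 + 463.918ms (3/4)

note 3 onset = 9/4b = 1391.753ms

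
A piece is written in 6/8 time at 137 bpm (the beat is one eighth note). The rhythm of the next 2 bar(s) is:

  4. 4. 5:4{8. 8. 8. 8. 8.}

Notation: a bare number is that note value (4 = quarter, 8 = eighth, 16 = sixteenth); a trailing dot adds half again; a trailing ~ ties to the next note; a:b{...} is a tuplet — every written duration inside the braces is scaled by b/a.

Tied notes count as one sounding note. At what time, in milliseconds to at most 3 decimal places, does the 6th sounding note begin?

note 6 onset = 48/5b = 4204.38ms

1. 0.0ms @ 0 + 1313.869ms (3)
2. 1313.869ms @ 3 + 1313.869ms (3)
3. 2627.737ms @ 6 + 525.547ms (6/5)
4. 3153.285ms @ 36/5 + 525.547ms (6/5)
5. 3678.832ms @ 42/5 + 525.547ms (6/5)
6. 4204.38ms @ 48/5 + 525.547ms (6/5)
7. 4729.927ms @ 54/5 + 525.547ms (6/5)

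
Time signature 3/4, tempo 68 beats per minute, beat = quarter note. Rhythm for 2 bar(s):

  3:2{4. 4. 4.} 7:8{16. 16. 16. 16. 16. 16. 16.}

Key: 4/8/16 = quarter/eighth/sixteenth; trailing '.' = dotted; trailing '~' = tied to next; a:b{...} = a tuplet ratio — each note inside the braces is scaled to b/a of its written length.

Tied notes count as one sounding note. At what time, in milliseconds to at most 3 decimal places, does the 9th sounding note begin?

note 9 onset = 36/7b = 4537.815ms

1. 0.0ms @ 0 + 882.353ms (1)
2. 882.353ms @ 1 + 882.353ms (1)
3. 1764.706ms @ 2 + 882.353ms (1)
4. 2647.059ms @ 3 + 378.151ms (3/7)
5. 3025.21ms @ 24/7 + 378.151ms (3/7)
6. 3403.361ms @ 27/7 + 378.151ms (3/7)
7. 3781.513ms @ 30/7 + 378.151ms (3/7)
8. 4159.664ms @ 33/7 + 378.151ms (3/7)
9. 4537.815ms @ 36/7 + 378.151ms (3/7)
10. 4915.966ms @ 39/7 + 378.151ms (3/7)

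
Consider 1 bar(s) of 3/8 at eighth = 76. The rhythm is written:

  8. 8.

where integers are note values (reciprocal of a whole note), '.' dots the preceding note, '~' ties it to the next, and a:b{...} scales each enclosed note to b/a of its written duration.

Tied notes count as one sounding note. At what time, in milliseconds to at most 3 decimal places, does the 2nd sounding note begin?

note 2 onset = 3/2b = 1184.211ms

1. 0.0ms @ 0 + 1184.211ms (3/2)
2. 1184.211ms @ 3/2 + 1184.211ms (3/2)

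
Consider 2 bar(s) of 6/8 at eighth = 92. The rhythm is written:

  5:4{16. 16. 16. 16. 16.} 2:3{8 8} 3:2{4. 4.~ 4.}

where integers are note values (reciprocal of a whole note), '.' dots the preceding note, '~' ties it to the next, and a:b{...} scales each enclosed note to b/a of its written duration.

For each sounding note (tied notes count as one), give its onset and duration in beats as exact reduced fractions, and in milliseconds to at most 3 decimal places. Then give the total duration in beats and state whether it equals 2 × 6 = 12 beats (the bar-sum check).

1) 0.0ms=0b +391.304ms=3/5b
2) 391.304ms=3/5b +391.304ms=3/5b
3) 782.609ms=6/5b +391.304ms=3/5b
4) 1173.913ms=9/5b +391.304ms=3/5b
5) 1565.217ms=12/5b +391.304ms=3/5b
6) 1956.522ms=3b +978.261ms=3/2b
7) 2934.783ms=9/2b +978.261ms=3/2b
8) 3913.043ms=6b +1304.348ms=2b
9) 5217.391ms=8b +2608.696ms=4b
Σ=12b of 12 (92bpm 6/8) — PASS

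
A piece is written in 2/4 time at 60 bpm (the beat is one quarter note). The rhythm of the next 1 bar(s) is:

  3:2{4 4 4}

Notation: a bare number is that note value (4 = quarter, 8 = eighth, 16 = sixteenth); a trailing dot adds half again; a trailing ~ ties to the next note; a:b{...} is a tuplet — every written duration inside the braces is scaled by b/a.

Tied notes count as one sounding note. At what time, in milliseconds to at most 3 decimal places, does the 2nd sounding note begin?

1. 0.0ms @ 0 + 666.667ms (2/3)
2. 666.667ms @ 2/3 + 666.667ms (2/3)
3. 1333.333ms @ 4/3 + 666.667ms (2/3)

note 2 onset = 2/3b = 666.667ms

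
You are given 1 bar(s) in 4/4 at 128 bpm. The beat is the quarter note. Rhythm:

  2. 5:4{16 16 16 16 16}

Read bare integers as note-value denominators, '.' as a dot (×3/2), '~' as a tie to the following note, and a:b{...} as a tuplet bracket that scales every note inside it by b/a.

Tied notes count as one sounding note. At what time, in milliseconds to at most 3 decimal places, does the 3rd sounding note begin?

note 3 onset = 16/5b = 1500.0ms

1. 0.0ms @ 0 + 1406.25ms (3)
2. 1406.25ms @ 3 + 93.75ms (1/5)
3. 1500.0ms @ 16/5 + 93.75ms (1/5)
4. 1593.75ms @ 17/5 + 93.75ms (1/5)
5. 1687.5ms @ 18/5 + 93.75ms (1/5)
6. 1781.25ms @ 19/5 + 93.75ms (1/5)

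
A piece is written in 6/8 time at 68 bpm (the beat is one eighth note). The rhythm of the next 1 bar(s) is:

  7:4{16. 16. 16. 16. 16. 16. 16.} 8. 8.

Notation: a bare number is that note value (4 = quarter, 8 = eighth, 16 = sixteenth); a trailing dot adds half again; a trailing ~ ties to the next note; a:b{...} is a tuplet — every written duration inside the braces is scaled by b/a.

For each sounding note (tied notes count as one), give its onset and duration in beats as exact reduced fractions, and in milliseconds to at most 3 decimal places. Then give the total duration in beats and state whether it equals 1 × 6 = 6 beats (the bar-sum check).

1) 0.0ms=0b +378.151ms=3/7b
2) 378.151ms=3/7b +378.151ms=3/7b
3) 756.303ms=6/7b +378.151ms=3/7b
4) 1134.454ms=9/7b +378.151ms=3/7b
5) 1512.605ms=12/7b +378.151ms=3/7b
6) 1890.756ms=15/7b +378.151ms=3/7b
7) 2268.908ms=18/7b +378.151ms=3/7b
8) 2647.059ms=3b +1323.529ms=3/2b
9) 3970.588ms=9/2b +1323.529ms=3/2b
Σ=6b of 6 (68bpm 6/8) — PASS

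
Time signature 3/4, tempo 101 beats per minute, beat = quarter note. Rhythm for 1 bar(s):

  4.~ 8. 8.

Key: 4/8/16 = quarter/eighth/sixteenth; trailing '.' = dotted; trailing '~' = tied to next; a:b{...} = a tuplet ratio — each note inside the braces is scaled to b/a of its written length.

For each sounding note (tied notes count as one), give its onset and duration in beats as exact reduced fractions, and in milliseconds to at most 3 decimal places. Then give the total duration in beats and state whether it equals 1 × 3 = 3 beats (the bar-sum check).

1) 0.0ms=0b +1336.634ms=9/4b
2) 1336.634ms=9/4b +445.545ms=3/4b
Σ=3b of 3 (101bpm 3/4) — PASS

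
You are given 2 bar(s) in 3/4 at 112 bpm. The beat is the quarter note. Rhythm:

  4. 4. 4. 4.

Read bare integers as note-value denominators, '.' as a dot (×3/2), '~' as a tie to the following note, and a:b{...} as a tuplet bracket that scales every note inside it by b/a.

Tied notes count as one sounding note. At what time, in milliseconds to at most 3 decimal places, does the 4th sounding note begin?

1. 0.0ms @ 0 + 803.571ms (3/2)
2. 803.571ms @ 3/2 + 803.571ms (3/2)
3. 1607.143ms @ 3 + 803.571ms (3/2)
4. 2410.714ms @ 9/2 + 803.571ms (3/2)

note 4 onset = 9/2b = 2410.714ms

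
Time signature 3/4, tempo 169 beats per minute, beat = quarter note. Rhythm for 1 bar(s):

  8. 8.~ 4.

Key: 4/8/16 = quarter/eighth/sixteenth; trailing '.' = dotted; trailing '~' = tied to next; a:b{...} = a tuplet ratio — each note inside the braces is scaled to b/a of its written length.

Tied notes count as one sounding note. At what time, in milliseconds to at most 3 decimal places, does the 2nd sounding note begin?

1. 0.0ms @ 0 + 266.272ms (3/4)
2. 266.272ms @ 3/4 + 798.817ms (9/4)

note 2 onset = 3/4b = 266.272ms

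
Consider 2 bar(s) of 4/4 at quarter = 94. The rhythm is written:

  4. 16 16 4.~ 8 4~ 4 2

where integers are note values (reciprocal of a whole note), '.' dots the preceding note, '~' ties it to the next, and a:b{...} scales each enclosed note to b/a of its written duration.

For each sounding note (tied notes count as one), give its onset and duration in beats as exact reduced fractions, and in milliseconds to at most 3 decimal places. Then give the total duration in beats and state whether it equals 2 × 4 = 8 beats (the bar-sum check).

1) 0.0ms=0b +957.447ms=3/2b
2) 957.447ms=3/2b +159.574ms=1/4b
3) 1117.021ms=7/4b +159.574ms=1/4b
4) 1276.596ms=2b +1276.596ms=2b
5) 2553.191ms=4b +1276.596ms=2b
6) 3829.787ms=6b +1276.596ms=2b
Σ=8b of 8 (94bpm 4/4) — PASS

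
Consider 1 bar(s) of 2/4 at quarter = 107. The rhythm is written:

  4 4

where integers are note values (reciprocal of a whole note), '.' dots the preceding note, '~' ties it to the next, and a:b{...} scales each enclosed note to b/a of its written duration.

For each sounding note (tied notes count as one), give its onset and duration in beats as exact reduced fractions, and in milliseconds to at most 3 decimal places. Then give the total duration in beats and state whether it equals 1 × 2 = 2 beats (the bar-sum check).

1) 0.0ms=0b +560.748ms=1b
2) 560.748ms=1b +560.748ms=1b
Σ=2b of 2 (107bpm 2/4) — PASS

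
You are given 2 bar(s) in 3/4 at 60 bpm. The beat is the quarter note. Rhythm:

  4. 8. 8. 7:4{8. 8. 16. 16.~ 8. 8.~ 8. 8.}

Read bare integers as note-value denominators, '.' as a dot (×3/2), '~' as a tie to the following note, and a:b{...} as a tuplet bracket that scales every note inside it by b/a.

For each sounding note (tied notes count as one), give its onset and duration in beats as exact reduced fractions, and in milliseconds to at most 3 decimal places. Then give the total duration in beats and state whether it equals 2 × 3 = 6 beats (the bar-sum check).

1) 0.0ms=0b +1500.0ms=3/2b
2) 1500.0ms=3/2b +750.0ms=3/4b
3) 2250.0ms=9/4b +750.0ms=3/4b
4) 3000.0ms=3b +428.571ms=3/7b
5) 3428.571ms=24/7b +428.571ms=3/7b
6) 3857.143ms=27/7b +214.286ms=3/14b
7) 4071.429ms=57/14b +642.857ms=9/14b
8) 4714.286ms=33/7b +857.143ms=6/7b
9) 5571.429ms=39/7b +428.571ms=3/7b
Σ=6b of 6 (60bpm 3/4) — PASS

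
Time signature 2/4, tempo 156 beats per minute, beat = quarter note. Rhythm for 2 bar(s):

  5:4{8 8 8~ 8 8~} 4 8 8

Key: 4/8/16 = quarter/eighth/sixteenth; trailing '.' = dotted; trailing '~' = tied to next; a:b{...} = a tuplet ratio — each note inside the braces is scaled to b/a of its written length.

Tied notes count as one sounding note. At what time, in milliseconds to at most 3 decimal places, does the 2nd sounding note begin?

1. 0.0ms @ 0 + 153.846ms (2/5)
2. 153.846ms @ 2/5 + 153.846ms (2/5)
3. 307.692ms @ 4/5 + 307.692ms (4/5)
4. 615.385ms @ 8/5 + 538.462ms (7/5)
5. 1153.846ms @ 3 + 192.308ms (1/2)
6. 1346.154ms @ 7/2 + 192.308ms (1/2)

note 2 onset = 2/5b = 153.846ms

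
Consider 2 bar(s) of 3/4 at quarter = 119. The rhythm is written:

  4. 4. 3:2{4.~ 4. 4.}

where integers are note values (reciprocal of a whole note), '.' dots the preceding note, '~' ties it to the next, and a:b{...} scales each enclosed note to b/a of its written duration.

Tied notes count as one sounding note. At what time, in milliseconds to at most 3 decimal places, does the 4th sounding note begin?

note 4 onset = 5b = 2521.008ms

1. 0.0ms @ 0 + 756.303ms (3/2)
2. 756.303ms @ 3/2 + 756.303ms (3/2)
3. 1512.605ms @ 3 + 1008.403ms (2)
4. 2521.008ms @ 5 + 504.202ms (1)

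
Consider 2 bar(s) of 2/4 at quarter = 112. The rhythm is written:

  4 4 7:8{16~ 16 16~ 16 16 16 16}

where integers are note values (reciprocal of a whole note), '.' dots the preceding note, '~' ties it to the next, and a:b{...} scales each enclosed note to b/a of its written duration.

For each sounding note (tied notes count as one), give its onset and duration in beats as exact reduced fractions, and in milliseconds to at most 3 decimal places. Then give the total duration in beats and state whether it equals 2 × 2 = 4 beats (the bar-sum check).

1) 0.0ms=0b +535.714ms=1b
2) 535.714ms=1b +535.714ms=1b
3) 1071.429ms=2b +306.122ms=4/7b
4) 1377.551ms=18/7b +306.122ms=4/7b
5) 1683.673ms=22/7b +153.061ms=2/7b
6) 1836.735ms=24/7b +153.061ms=2/7b
7) 1989.796ms=26/7b +153.061ms=2/7b
Σ=4b of 4 (112bpm 2/4) — PASS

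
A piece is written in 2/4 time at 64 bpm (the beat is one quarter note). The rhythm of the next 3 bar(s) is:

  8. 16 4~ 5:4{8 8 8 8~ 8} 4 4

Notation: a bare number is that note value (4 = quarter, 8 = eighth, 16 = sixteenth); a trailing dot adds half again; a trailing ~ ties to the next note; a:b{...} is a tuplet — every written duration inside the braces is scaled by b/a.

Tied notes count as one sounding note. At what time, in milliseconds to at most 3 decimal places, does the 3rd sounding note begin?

note 3 onset = 1b = 937.5ms

1. 0.0ms @ 0 + 703.125ms (3/4)
2. 703.125ms @ 3/4 + 234.375ms (1/4)
3. 937.5ms @ 1 + 1312.5ms (7/5)
4. 2250.0ms @ 12/5 + 375.0ms (2/5)
5. 2625.0ms @ 14/5 + 375.0ms (2/5)
6. 3000.0ms @ 16/5 + 750.0ms (4/5)
7. 3750.0ms @ 4 + 937.5ms (1)
8. 4687.5ms @ 5 + 937.5ms (1)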